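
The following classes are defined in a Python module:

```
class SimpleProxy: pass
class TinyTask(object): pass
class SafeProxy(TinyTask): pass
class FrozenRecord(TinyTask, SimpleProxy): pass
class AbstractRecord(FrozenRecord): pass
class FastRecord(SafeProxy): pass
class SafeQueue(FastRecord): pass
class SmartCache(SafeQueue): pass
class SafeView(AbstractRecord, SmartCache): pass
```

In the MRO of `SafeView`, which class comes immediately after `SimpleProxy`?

L[SafeView] = SafeView + merge(L[AbstractRecord], L[SmartCache], [AbstractRecord SmartCache])
  take AbstractRecord:  [AbstractRecord FrozenRecord TinyTask SimpleProxy object] + [SmartCache SafeQueue FastRecord SafeProxy TinyTask object] + [AbstractRecord SmartCache]
  take FrozenRecord:  [FrozenRecord TinyTask SimpleProxy object] + [SmartCache SafeQueue FastRecord SafeProxy TinyTask object] + [SmartCache]
  take SmartCache:  [TinyTask SimpleProxy object] + [SmartCache SafeQueue FastRecord SafeProxy TinyTask object] + [SmartCache]
  take SafeQueue:  [TinyTask SimpleProxy object] + [SafeQueue FastRecord SafeProxy TinyTask object]
  take FastRecord:  [TinyTask SimpleProxy object] + [FastRecord SafeProxy TinyTask object]
  take SafeProxy:  [TinyTask SimpleProxy object] + [SafeProxy TinyTask object]
  take TinyTask:  [TinyTask SimpleProxy object] + [TinyTask object]
  take SimpleProxy:  [SimpleProxy object] + [object]
  take object:  [object] + [object]
MRO: SafeView AbstractRecord FrozenRecord SmartCache SafeQueue FastRecord SafeProxy TinyTask SimpleProxy object
SimpleProxy is at position 8; next is object.

object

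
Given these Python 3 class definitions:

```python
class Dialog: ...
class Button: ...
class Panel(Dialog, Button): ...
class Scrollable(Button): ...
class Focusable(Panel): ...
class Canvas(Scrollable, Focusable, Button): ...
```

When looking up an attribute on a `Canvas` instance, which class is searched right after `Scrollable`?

L[Canvas] = Canvas + merge(L[Scrollable], L[Focusable], L[Button], [Scrollable Focusable Button])
  take Scrollable:  [Scrollable Button object] + [Focusable Panel Dialog Button object] + [Button object] + [Scrollable Focusable Button]
  take Focusable:  [Button object] + [Focusable Panel Dialog Button object] + [Button object] + [Focusable Button]
  take Panel:  [Button object] + [Panel Dialog Button object] + [Button object] + [Button]
  take Dialog:  [Button object] + [Dialog Button object] + [Button object] + [Button]
  take Button:  [Button object] + [Button object] + [Button object] + [Button]
  take object:  [object] + [object] + [object]
MRO: Canvas Scrollable Focusable Panel Dialog Button object
Scrollable is at position 1; next is Focusable.

Focusable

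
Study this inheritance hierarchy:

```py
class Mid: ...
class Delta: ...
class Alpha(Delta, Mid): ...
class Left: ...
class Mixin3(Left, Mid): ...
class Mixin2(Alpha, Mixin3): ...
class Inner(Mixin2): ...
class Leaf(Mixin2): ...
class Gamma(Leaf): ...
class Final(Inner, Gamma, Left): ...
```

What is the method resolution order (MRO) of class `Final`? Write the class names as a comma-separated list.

L[Final] = Final + merge(L[Inner], L[Gamma], L[Left], [Inner Gamma Left])
  take Inner:  [Inner Mixin2 Alpha Delta Mixin3 Left Mid object] + [Gamma Leaf Mixin2 Alpha Delta Mixin3 Left Mid object] + [Left object] + [Inner Gamma Left]
  take Gamma:  [Mixin2 Alpha Delta Mixin3 Left Mid object] + [Gamma Leaf Mixin2 Alpha Delta Mixin3 Left Mid object] + [Left object] + [Gamma Left]
  take Leaf:  [Mixin2 Alpha Delta Mixin3 Left Mid object] + [Leaf Mixin2 Alpha Delta Mixin3 Left Mid object] + [Left object] + [Left]
  take Mixin2:  [Mixin2 Alpha Delta Mixin3 Left Mid object] + [Mixin2 Alpha Delta Mixin3 Left Mid object] + [Left object] + [Left]
  take Alpha:  [Alpha Delta Mixin3 Left Mid object] + [Alpha Delta Mixin3 Left Mid object] + [Left object] + [Left]
  take Delta:  [Delta Mixin3 Left Mid object] + [Delta Mixin3 Left Mid object] + [Left object] + [Left]
  take Mixin3:  [Mixin3 Left Mid object] + [Mixin3 Left Mid object] + [Left object] + [Left]
  take Left:  [Left Mid object] + [Left Mid object] + [Left object] + [Left]
  take Mid:  [Mid object] + [Mid object] + [object]
  take object:  [object] + [object] + [object]

Final, Inner, Gamma, Leaf, Mixin2, Alpha, Delta, Mixin3, Left, Mid, object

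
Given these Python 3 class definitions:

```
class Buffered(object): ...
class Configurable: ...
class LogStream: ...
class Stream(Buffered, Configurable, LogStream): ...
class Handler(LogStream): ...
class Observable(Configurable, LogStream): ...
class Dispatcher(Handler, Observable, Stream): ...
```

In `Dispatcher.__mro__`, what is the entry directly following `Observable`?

Stream

L[Dispatcher] = Dispatcher + merge(L[Handler], L[Observable], L[Stream], [Handler Observable Stream])
  take Handler:  [Handler LogStream object] + [Observable Configurable LogStream object] + [Stream Buffered Configurable LogStream object] + [Handler Observable Stream]
  take Observable:  [LogStream object] + [Observable Configurable LogStream object] + [Stream Buffered Configurable LogStream object] + [Observable Stream]
  take Stream:  [LogStream object] + [Configurable LogStream object] + [Stream Buffered Configurable LogStream object] + [Stream]
  take Buffered:  [LogStream object] + [Configurable LogStream object] + [Buffered Configurable LogStream object]
  take Configurable:  [LogStream object] + [Configurable LogStream object] + [Configurable LogStream object]
  take LogStream:  [LogStream object] + [LogStream object] + [LogStream object]
  take object:  [object] + [object] + [object]
MRO: Dispatcher Handler Observable Stream Buffered Configurable LogStream object
Observable is at position 2; next is Stream.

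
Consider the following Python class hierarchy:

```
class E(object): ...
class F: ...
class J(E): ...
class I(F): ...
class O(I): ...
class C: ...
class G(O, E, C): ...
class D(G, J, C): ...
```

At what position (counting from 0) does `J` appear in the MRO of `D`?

5

L[D] = D + merge(L[G], L[J], L[C], [G J C])
  take G:  [G O I F E C object] + [J E object] + [C object] + [G J C]
  take O:  [O I F E C object] + [J E object] + [C object] + [J C]
  take I:  [I F E C object] + [J E object] + [C object] + [J C]
  take F:  [F E C object] + [J E object] + [C object] + [J C]
  take J:  [E C object] + [J E object] + [C object] + [J C]
  take E:  [E C object] + [E object] + [C object] + [C]
  take C:  [C object] + [object] + [C object] + [C]
  take object:  [object] + [object] + [object]
MRO: D G O I F J E C object
J sits at index 5.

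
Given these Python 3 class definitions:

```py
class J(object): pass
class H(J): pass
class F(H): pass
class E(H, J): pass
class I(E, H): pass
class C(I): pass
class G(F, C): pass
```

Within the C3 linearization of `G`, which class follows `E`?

L[G] = G + merge(L[F], L[C], [F C])
  take F:  [F H J object] + [C I E H J object] + [F C]
  take C:  [H J object] + [C I E H J object] + [C]
  take I:  [H J object] + [I E H J object]
  take E:  [H J object] + [E H J object]
  take H:  [H J object] + [H J object]
  take J:  [J object] + [J object]
  take object:  [object] + [object]
MRO: G F C I E H J object
E is at position 4; next is H.

H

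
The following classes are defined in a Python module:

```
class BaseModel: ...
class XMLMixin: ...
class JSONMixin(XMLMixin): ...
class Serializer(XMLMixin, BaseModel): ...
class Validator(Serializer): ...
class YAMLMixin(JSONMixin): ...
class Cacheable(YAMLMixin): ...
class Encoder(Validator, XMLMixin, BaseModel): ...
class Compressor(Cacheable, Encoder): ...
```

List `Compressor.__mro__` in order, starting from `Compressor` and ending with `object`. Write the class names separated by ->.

Compressor -> Cacheable -> YAMLMixin -> JSONMixin -> Encoder -> Validator -> Serializer -> XMLMixin -> BaseModel -> object

L[Compressor] = Compressor + merge(L[Cacheable], L[Encoder], [Cacheable Encoder])
  take Cacheable:  [Cacheable YAMLMixin JSONMixin XMLMixin object] + [Encoder Validator Serializer XMLMixin BaseModel object] + [Cacheable Encoder]
  take YAMLMixin:  [YAMLMixin JSONMixin XMLMixin object] + [Encoder Validator Serializer XMLMixin BaseModel object] + [Encoder]
  take JSONMixin:  [JSONMixin XMLMixin object] + [Encoder Validator Serializer XMLMixin BaseModel object] + [Encoder]
  take Encoder:  [XMLMixin object] + [Encoder Validator Serializer XMLMixin BaseModel object] + [Encoder]
  take Validator:  [XMLMixin object] + [Validator Serializer XMLMixin BaseModel object]
  take Serializer:  [XMLMixin object] + [Serializer XMLMixin BaseModel object]
  take XMLMixin:  [XMLMixin object] + [XMLMixin BaseModel object]
  take BaseModel:  [object] + [BaseModel object]
  take object:  [object] + [object]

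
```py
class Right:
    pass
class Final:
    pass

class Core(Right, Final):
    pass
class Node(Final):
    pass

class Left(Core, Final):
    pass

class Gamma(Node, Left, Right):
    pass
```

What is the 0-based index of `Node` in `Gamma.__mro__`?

1

L[Gamma] = Gamma + merge(L[Node], L[Left], L[Right], [Node Left Right])
  take Node:  [Node Final object] + [Left Core Right Final object] + [Right object] + [Node Left Right]
  take Left:  [Final object] + [Left Core Right Final object] + [Right object] + [Left Right]
  take Core:  [Final object] + [Core Right Final object] + [Right object] + [Right]
  take Right:  [Final object] + [Right Final object] + [Right object] + [Right]
  take Final:  [Final object] + [Final object] + [object]
  take object:  [object] + [object] + [object]
MRO: Gamma Node Left Core Right Final object
Node sits at index 1.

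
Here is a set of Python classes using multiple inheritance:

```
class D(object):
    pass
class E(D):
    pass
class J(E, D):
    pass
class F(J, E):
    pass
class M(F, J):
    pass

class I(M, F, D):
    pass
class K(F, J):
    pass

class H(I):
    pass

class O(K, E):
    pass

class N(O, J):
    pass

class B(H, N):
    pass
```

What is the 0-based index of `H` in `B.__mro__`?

L[B] = B + merge(L[H], L[N], [H N])
  take H:  [H I M F J E D object] + [N O K F J E D object] + [H N]
  take I:  [I M F J E D object] + [N O K F J E D object] + [N]
  take M:  [M F J E D object] + [N O K F J E D object] + [N]
  take N:  [F J E D object] + [N O K F J E D object] + [N]
  take O:  [F J E D object] + [O K F J E D object]
  take K:  [F J E D object] + [K F J E D object]
  take F:  [F J E D object] + [F J E D object]
  take J:  [J E D object] + [J E D object]
  take E:  [E D object] + [E D object]
  take D:  [D object] + [D object]
  take object:  [object] + [object]
MRO: B H I M N O K F J E D object
H sits at index 1.

1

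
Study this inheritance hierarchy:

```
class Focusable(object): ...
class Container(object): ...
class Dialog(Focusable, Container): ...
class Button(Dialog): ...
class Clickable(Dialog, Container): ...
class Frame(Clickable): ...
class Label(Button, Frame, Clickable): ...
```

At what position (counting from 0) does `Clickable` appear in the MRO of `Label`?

L[Label] = Label + merge(L[Button], L[Frame], L[Clickable], [Button Frame Clickable])
  take Button:  [Button Dialog Focusable Container object] + [Frame Clickable Dialog Focusable Container object] + [Clickable Dialog Focusable Container object] + [Button Frame Clickable]
  take Frame:  [Dialog Focusable Container object] + [Frame Clickable Dialog Focusable Container object] + [Clickable Dialog Focusable Container object] + [Frame Clickable]
  take Clickable:  [Dialog Focusable Container object] + [Clickable Dialog Focusable Container object] + [Clickable Dialog Focusable Container object] + [Clickable]
  take Dialog:  [Dialog Focusable Container object] + [Dialog Focusable Container object] + [Dialog Focusable Container object]
  take Focusable:  [Focusable Container object] + [Focusable Container object] + [Focusable Container object]
  take Container:  [Container object] + [Container object] + [Container object]
  take object:  [object] + [object] + [object]
MRO: Label Button Frame Clickable Dialog Focusable Container object
Clickable sits at index 3.

3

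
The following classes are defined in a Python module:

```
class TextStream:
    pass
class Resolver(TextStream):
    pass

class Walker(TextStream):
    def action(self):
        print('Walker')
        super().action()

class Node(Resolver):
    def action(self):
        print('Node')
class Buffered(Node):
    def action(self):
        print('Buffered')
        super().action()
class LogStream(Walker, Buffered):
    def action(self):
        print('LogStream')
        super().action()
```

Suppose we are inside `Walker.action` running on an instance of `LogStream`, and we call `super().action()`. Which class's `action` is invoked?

L[LogStream] = LogStream + merge(L[Walker], L[Buffered], [Walker Buffered])
  take Walker:  [Walker TextStream object] + [Buffered Node Resolver TextStream object] + [Walker Buffered]
  take Buffered:  [TextStream object] + [Buffered Node Resolver TextStream object] + [Buffered]
  take Node:  [TextStream object] + [Node Resolver TextStream object]
  take Resolver:  [TextStream object] + [Resolver TextStream object]
  take TextStream:  [TextStream object] + [TextStream object]
  take object:  [object] + [object]
MRO: LogStream Walker Buffered Node Resolver TextStream object
super() in Walker.action on a LogStream instance goes to the class after Walker in LogStream's MRO: Buffered.

Buffered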